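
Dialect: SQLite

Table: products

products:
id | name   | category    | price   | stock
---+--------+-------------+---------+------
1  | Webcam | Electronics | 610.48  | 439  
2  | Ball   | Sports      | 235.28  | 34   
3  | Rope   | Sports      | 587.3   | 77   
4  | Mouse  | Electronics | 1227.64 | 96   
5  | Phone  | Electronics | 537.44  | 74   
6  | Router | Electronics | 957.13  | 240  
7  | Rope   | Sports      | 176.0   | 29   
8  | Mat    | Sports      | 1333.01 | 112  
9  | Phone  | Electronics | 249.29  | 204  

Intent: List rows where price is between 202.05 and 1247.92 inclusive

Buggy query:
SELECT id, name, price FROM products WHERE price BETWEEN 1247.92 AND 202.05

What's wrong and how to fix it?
Bug: BETWEEN expects the lower bound first; with 1247.92 AND 202.05 the range is empty

Fix: Write BETWEEN 202.05 AND 1247.92

Corrected query:
SELECT id, name, price FROM products WHERE price BETWEEN 202.05 AND 1247.92

Result:
id | name   | price  
---+--------+--------
1  | Webcam | 610.48 
2  | Ball   | 235.28 
3  | Rope   | 587.3  
4  | Mouse  | 1227.64
5  | Phone  | 537.44 
6  | Router | 957.13 
9  | Phone  | 249.29 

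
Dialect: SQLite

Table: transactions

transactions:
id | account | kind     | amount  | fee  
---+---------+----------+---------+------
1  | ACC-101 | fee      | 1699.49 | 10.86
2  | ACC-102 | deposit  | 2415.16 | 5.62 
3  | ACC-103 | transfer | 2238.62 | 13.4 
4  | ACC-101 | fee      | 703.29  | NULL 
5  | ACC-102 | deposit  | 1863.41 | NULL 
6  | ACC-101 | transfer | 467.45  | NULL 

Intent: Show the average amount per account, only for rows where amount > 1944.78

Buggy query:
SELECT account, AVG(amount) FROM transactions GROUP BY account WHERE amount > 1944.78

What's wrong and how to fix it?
Bug: Row-level WHERE must come before GROUP BY in the clause order

Fix: Place WHERE between FROM and GROUP BY

Corrected query:
SELECT account, AVG(amount) FROM transactions WHERE amount > 1944.78 GROUP BY account

Result:
account | AVG(amount)
--------+------------
ACC-102 | 2415.16    
ACC-103 | 2238.62    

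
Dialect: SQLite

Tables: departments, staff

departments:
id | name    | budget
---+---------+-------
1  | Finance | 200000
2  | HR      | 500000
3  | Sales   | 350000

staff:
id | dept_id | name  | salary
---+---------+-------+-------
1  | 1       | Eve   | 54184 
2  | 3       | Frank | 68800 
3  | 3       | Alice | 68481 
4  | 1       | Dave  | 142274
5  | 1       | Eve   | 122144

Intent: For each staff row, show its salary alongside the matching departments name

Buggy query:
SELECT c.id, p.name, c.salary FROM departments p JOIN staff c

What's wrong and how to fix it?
Bug: Missing join condition: each staff row is matched to all departments rows instead of just its own

Fix: Add ON c.dept_id = p.id to the JOIN

Corrected query:
SELECT c.id, p.name, c.salary FROM departments p JOIN staff c ON c.dept_id = p.id

Result:
id | name    | salary
---+---------+-------
1  | Finance | 54184 
2  | Sales   | 68800 
3  | Sales   | 68481 
4  | Finance | 142274
5  | Finance | 122144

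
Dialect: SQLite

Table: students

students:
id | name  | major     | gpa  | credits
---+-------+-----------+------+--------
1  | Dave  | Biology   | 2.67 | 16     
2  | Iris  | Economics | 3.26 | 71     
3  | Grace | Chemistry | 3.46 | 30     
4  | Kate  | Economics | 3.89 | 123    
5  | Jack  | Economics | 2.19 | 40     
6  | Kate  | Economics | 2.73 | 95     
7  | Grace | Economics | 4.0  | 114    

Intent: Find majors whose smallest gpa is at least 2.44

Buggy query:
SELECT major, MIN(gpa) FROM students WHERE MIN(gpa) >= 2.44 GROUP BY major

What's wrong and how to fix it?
Bug: MIN() in WHERE is a misuse of aggregate

Fix: Use HAVING for the per-group MIN condition

Corrected query:
SELECT major, MIN(gpa) FROM students GROUP BY major HAVING MIN(gpa) >= 2.44

Result:
major     | MIN(gpa)
----------+---------
Biology   | 2.67    
Chemistry | 3.46    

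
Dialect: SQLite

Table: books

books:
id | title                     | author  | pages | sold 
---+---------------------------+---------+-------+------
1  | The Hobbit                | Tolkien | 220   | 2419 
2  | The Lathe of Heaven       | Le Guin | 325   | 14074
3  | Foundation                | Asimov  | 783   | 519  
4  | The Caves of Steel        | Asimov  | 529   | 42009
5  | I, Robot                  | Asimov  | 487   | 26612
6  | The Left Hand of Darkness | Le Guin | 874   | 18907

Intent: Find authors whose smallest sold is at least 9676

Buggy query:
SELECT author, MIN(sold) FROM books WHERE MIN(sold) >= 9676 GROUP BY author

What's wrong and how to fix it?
Bug: MIN() in WHERE is a misuse of aggregate

Fix: Use HAVING for the per-group MIN condition

Corrected query:
SELECT author, MIN(sold) FROM books GROUP BY author HAVING MIN(sold) >= 9676

Result:
author  | MIN(sold)
--------+----------
Le Guin | 14074    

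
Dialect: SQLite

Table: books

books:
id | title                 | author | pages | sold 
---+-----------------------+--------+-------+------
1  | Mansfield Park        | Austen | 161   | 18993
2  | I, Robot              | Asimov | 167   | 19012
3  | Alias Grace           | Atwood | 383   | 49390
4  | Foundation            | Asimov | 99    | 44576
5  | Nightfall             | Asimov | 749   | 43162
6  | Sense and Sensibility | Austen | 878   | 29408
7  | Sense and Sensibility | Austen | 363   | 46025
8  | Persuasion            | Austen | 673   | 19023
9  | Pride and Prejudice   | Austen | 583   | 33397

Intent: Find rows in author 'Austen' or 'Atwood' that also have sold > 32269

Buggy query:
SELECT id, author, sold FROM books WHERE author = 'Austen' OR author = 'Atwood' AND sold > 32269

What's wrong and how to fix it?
Bug: AND binds tighter than OR, so this parses as author = 'Austen' OR (author = 'Atwood' AND sold > 32269)

Fix: Add parentheses around the OR so the AND applies to both alternatives

Corrected query:
SELECT id, author, sold FROM books WHERE (author = 'Austen' OR author = 'Atwood') AND sold > 32269

Result:
id | author | sold 
---+--------+------
3  | Atwood | 49390
7  | Austen | 46025
9  | Austen | 33397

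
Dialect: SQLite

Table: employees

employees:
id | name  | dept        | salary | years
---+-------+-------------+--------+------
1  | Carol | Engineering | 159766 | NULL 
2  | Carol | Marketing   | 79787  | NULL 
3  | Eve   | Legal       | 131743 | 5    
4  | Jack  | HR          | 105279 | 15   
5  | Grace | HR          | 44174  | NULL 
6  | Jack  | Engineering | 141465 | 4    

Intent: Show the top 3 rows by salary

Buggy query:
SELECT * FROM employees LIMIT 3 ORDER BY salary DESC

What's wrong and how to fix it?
Bug: ORDER BY cannot follow LIMIT; LIMIT is the final clause

Fix: Swap the clauses: ORDER BY first, then LIMIT

Corrected query:
SELECT * FROM employees ORDER BY salary DESC LIMIT 3

Result:
id | name  | dept        | salary | years
---+-------+-------------+--------+------
1  | Carol | Engineering | 159766 | NULL 
6  | Jack  | Engineering | 141465 | 4    
3  | Eve   | Legal       | 131743 | 5    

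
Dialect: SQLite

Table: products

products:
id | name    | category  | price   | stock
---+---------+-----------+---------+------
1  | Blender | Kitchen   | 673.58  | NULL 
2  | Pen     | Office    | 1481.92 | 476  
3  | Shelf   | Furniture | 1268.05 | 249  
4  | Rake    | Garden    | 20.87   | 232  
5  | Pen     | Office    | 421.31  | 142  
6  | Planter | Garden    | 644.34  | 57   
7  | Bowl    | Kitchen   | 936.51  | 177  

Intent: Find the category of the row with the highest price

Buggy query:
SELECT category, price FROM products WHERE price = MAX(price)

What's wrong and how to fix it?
Bug: WHERE is evaluated per row; an aggregate over the whole table isn't defined there

Fix: Wrap MAX in a scalar subquery so WHERE compares against a single value

Corrected query:
SELECT category, price FROM products WHERE price = (SELECT MAX(price) FROM products)

Result:
category | price  
---------+--------
Office   | 1481.92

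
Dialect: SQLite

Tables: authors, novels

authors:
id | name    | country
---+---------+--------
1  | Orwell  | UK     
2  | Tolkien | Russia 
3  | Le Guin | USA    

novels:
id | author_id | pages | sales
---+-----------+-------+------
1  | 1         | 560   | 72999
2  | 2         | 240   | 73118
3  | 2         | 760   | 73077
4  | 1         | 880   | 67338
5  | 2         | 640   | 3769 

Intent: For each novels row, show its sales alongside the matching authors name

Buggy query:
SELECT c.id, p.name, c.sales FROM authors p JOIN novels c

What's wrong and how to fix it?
Bug: JOIN with no ON clause produces a cartesian product; every novels row pairs with every authors row

Fix: Specify the join condition linking the foreign key to the parent id

Corrected query:
SELECT c.id, p.name, c.sales FROM authors p JOIN novels c ON c.author_id = p.id

Result:
id | name    | sales
---+---------+------
1  | Orwell  | 72999
2  | Tolkien | 73118
3  | Tolkien | 73077
4  | Orwell  | 67338
5  | Tolkien | 3769 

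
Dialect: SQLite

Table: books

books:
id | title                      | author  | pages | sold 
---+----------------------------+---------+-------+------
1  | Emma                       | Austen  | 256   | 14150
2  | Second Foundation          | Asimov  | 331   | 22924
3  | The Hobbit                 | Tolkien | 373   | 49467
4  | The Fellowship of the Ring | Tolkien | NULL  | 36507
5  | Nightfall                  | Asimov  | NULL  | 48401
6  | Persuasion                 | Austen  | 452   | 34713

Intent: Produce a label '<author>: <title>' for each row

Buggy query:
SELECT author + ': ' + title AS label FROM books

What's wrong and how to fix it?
Bug: SQLite uses || for string concatenation; + coerces text to numbers (yielding 0)

Fix: Replace + with || to concatenate text

Corrected query:
SELECT author || ': ' || title AS label FROM books

Result:
label                              
-----------------------------------
Austen: Emma                       
Asimov: Second Foundation          
Tolkien: The Hobbit                
Tolkien: The Fellowship of the Ring
Asimov: Nightfall                  
Austen: Persuasion                 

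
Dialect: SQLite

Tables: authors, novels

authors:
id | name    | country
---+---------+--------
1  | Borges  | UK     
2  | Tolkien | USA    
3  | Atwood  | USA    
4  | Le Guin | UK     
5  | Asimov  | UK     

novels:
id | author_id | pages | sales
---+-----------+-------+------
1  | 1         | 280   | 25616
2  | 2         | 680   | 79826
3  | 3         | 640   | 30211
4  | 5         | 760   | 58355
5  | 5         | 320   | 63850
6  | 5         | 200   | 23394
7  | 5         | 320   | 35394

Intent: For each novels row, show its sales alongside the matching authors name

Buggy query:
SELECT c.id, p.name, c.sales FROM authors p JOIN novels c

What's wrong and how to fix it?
Bug: JOIN with no ON clause produces a cartesian product; every novels row pairs with every authors row

Fix: Specify the join condition linking the foreign key to the parent id

Corrected query:
SELECT c.id, p.name, c.sales FROM authors p JOIN novels c ON c.author_id = p.id

Result:
id | name    | sales
---+---------+------
1  | Borges  | 25616
2  | Tolkien | 79826
3  | Atwood  | 30211
4  | Asimov  | 58355
5  | Asimov  | 63850
6  | Asimov  | 23394
7  | Asimov  | 35394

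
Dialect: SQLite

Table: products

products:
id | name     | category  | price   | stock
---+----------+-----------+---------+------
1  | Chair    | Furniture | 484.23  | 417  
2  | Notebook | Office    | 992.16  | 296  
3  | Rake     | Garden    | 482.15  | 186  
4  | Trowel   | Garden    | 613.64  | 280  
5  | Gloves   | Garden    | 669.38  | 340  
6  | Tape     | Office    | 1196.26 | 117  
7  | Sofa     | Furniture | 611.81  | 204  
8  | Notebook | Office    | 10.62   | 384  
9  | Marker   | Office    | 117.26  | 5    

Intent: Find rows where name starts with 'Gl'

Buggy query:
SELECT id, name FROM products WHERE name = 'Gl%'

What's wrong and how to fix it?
Bug: Wildcards only work with LIKE; '=' treats '%' as a literal character

Fix: Replace '=' with LIKE so 'Gl%' is treated as a pattern

Corrected query:
SELECT id, name FROM products WHERE name LIKE 'Gl%'

Result:
id | name  
---+-------
5  | Gloves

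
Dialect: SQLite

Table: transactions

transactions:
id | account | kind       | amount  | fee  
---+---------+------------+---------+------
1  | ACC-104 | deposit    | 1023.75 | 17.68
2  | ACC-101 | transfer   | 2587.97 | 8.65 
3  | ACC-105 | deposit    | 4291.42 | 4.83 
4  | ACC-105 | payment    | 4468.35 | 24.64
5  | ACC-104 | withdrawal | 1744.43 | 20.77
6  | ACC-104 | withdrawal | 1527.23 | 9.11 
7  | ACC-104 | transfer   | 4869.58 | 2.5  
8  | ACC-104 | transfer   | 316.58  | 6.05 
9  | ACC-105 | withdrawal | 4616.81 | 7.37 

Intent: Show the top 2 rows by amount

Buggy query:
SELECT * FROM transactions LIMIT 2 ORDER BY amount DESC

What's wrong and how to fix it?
Bug: LIMIT must come after ORDER BY

Fix: Sort with ORDER BY, then apply LIMIT

Corrected query:
SELECT * FROM transactions ORDER BY amount DESC LIMIT 2

Result:
id | account | kind       | amount  | fee 
---+---------+------------+---------+-----
7  | ACC-104 | transfer   | 4869.58 | 2.5 
9  | ACC-105 | withdrawal | 4616.81 | 7.37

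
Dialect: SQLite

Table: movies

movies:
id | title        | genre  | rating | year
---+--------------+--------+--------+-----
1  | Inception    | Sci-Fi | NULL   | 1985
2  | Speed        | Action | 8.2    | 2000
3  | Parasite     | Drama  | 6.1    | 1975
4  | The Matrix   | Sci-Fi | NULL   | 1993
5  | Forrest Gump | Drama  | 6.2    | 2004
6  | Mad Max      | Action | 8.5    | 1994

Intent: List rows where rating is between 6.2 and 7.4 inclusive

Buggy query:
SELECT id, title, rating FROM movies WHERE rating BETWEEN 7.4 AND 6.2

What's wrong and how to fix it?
Bug: The bounds are reversed; BETWEEN a AND b requires a <= b to match anything

Fix: Write BETWEEN 6.2 AND 7.4

Corrected query:
SELECT id, title, rating FROM movies WHERE rating BETWEEN 6.2 AND 7.4

Result:
id | title        | rating
---+--------------+-------
5  | Forrest Gump | 6.2   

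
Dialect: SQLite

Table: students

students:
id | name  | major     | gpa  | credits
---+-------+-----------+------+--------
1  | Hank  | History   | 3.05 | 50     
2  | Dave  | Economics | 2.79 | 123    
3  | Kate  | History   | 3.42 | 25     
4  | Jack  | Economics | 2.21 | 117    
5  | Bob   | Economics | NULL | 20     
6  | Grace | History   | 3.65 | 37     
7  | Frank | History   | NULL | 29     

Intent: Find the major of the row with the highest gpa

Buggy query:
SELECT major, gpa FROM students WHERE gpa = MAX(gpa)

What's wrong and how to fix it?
Bug: WHERE is evaluated per row; an aggregate over the whole table isn't defined there

Fix: Use a subquery: WHERE gpa = (SELECT MAX(gpa) FROM students)

Corrected query:
SELECT major, gpa FROM students WHERE gpa = (SELECT MAX(gpa) FROM students)

Result:
major   | gpa 
--------+-----
History | 3.65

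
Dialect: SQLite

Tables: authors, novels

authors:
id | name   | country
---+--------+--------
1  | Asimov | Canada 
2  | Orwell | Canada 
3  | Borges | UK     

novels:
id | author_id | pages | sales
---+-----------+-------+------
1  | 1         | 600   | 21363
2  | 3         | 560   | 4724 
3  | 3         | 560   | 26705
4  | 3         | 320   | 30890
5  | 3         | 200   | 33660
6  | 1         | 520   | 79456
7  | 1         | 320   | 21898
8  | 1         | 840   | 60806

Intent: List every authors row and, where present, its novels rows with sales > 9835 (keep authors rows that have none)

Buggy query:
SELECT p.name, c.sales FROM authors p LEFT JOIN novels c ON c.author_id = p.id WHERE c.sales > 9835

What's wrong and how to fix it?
Bug: A WHERE condition on the right-hand table after LEFT JOIN drops unmatched parents

Fix: Put 'c.sales > 9835' in the JOIN's ON clause instead of WHERE

Corrected query:
SELECT p.name, c.sales FROM authors p LEFT JOIN novels c ON c.author_id = p.id AND c.sales > 9835

Result:
name   | sales
-------+------
Asimov | 21363
Asimov | 21898
Asimov | 60806
Asimov | 79456
Orwell | NULL 
Borges | 26705
Borges | 30890
Borges | 33660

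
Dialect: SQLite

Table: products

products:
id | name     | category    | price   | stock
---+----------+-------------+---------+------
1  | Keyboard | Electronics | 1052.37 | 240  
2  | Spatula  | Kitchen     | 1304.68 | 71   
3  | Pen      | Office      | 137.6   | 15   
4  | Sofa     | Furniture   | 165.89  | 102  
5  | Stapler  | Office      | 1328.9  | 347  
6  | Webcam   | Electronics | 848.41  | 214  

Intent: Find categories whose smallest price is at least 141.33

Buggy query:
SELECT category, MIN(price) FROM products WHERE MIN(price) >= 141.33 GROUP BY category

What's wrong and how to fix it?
Bug: Aggregates like MIN are computed per group after WHERE runs

Fix: Use HAVING for the per-group MIN condition

Corrected query:
SELECT category, MIN(price) FROM products GROUP BY category HAVING MIN(price) >= 141.33

Result:
category    | MIN(price)
------------+-----------
Electronics | 848.41    
Furniture   | 165.89    
Kitchen     | 1304.68   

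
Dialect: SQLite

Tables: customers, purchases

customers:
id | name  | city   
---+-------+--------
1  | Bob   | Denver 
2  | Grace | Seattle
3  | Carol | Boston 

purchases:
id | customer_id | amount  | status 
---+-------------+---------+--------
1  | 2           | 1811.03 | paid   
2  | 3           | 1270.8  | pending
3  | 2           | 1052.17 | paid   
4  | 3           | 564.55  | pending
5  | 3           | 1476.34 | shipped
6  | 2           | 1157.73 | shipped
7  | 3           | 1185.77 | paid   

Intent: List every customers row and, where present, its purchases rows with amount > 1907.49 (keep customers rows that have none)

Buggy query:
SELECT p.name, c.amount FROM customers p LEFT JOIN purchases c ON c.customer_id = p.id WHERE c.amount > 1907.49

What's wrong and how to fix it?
Bug: Filtering c.amount in WHERE discards the NULL rows produced by LEFT JOIN, turning it into an inner join

Fix: Move the right-table condition into the ON clause so unmatched parents are kept

Corrected query:
SELECT p.name, c.amount FROM customers p LEFT JOIN purchases c ON c.customer_id = p.id AND c.amount > 1907.49

Result:
name  | amount
------+-------
Bob   | NULL  
Grace | NULL  
Carol | NULL  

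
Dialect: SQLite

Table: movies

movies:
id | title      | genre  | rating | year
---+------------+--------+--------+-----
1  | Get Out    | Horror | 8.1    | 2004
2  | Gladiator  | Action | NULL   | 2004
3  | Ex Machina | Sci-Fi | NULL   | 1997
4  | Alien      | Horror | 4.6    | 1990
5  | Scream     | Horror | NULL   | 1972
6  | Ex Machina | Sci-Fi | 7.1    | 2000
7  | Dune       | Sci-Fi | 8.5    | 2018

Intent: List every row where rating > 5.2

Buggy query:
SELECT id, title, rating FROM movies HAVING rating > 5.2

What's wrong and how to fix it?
Bug: This is a non-aggregate query (no GROUP BY, no aggregates), so in SQLite the HAVING clause is invalid here; a row-level condition belongs in WHERE

Fix: Replace HAVING with WHERE since the condition applies to individual rows

Corrected query:
SELECT id, title, rating FROM movies WHERE rating > 5.2

Result:
id | title      | rating
---+------------+-------
1  | Get Out    | 8.1   
6  | Ex Machina | 7.1   
7  | Dune       | 8.5   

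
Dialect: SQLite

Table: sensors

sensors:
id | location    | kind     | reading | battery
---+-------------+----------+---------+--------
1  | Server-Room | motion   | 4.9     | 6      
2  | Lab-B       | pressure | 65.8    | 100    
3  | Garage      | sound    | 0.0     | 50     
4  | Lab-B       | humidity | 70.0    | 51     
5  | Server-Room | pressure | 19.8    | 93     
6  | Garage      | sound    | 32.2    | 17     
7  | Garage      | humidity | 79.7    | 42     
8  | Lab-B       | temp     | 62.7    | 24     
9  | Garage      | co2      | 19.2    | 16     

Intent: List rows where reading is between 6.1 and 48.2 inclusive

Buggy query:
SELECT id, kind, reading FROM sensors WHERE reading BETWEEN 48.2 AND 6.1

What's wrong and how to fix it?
Bug: The bounds are reversed; BETWEEN a AND b requires a <= b to match anything

Fix: Swap the bounds so the smaller value comes first

Corrected query:
SELECT id, kind, reading FROM sensors WHERE reading BETWEEN 6.1 AND 48.2

Result:
id | kind     | reading
---+----------+--------
5  | pressure | 19.8   
6  | sound    | 32.2   
9  | co2      | 19.2   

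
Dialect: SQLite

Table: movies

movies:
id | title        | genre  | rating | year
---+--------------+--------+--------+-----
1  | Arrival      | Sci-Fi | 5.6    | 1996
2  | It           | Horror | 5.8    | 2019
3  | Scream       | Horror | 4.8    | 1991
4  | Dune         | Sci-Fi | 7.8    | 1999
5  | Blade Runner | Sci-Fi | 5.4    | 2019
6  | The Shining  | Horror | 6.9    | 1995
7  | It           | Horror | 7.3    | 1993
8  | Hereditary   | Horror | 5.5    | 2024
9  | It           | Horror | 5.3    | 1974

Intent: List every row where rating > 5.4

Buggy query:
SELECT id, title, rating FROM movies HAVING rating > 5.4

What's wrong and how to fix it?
Bug: HAVING filters the output of aggregation, but this query has no GROUP BY and no aggregate functions, so SQLite rejects it (HAVING clause on a non-aggregate query); the condition here is per row

Fix: Use WHERE for row-level filtering

Corrected query:
SELECT id, title, rating FROM movies WHERE rating > 5.4

Result:
id | title       | rating
---+-------------+-------
1  | Arrival     | 5.6   
2  | It          | 5.8   
4  | Dune        | 7.8   
6  | The Shining | 6.9   
7  | It          | 7.3   
8  | Hereditary  | 5.5   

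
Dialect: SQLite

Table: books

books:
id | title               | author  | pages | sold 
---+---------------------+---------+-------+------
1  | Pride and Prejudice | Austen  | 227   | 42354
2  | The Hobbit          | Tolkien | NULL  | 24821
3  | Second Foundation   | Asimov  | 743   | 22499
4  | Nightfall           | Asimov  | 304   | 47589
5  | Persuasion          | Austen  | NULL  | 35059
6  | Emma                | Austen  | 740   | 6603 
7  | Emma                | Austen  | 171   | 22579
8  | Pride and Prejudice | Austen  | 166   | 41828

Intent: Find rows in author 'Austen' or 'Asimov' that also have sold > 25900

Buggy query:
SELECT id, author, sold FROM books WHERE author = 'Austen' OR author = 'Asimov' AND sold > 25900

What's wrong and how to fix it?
Bug: Without parentheses, AND is evaluated before OR, so the sold filter only applies to the 'Asimov' branch

Fix: Group the OR with parentheses (or use IN), then AND the threshold

Corrected query:
SELECT id, author, sold FROM books WHERE (author = 'Austen' OR author = 'Asimov') AND sold > 25900

Result:
id | author | sold 
---+--------+------
1  | Austen | 42354
4  | Asimov | 47589
5  | Austen | 35059
8  | Austen | 41828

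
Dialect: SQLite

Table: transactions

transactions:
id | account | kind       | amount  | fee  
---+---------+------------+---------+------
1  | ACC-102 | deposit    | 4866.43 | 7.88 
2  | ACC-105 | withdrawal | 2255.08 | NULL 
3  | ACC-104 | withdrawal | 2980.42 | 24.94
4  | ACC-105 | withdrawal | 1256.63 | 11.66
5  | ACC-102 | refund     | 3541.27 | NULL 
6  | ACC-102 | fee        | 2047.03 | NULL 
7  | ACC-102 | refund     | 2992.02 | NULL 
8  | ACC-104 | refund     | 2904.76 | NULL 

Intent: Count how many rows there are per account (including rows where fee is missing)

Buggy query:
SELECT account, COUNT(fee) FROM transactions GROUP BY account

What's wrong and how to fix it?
Bug: COUNT(fee) skips NULLs, so groups with missing fee are undercounted

Fix: Replace COUNT(fee) with COUNT(*)

Corrected query:
SELECT account, COUNT(*) FROM transactions GROUP BY account

Result:
account | COUNT(*)
--------+---------
ACC-102 | 4       
ACC-104 | 2       
ACC-105 | 2       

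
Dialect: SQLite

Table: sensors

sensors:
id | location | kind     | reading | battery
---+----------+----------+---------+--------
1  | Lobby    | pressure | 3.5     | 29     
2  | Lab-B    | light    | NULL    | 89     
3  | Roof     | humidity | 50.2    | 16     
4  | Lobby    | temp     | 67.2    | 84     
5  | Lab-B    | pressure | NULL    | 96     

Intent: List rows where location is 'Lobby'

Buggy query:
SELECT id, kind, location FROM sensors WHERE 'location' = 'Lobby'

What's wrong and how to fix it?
Bug: Single quotes denote string literals in SQL; the column name is being compared as a constant string

Fix: Reference the column as location without single quotes

Corrected query:
SELECT id, kind, location FROM sensors WHERE location = 'Lobby'

Result:
id | kind     | location
---+----------+---------
1  | pressure | Lobby   
4  | temp     | Lobby   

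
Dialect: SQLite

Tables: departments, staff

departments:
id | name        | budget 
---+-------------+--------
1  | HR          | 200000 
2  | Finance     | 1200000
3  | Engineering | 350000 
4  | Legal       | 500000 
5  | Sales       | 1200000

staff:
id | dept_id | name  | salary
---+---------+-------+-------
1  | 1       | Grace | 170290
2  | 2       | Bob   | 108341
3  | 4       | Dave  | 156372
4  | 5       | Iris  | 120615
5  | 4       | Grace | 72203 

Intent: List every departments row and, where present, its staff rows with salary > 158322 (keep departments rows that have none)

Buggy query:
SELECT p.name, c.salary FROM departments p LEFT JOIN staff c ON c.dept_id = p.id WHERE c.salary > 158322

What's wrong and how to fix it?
Bug: A WHERE condition on the right-hand table after LEFT JOIN drops unmatched parents

Fix: Put 'c.salary > 158322' in the JOIN's ON clause instead of WHERE

Corrected query:
SELECT p.name, c.salary FROM departments p LEFT JOIN staff c ON c.dept_id = p.id AND c.salary > 158322

Result:
name        | salary
------------+-------
HR          | 170290
Finance     | NULL  
Engineering | NULL  
Legal       | NULL  
Sales       | NULL  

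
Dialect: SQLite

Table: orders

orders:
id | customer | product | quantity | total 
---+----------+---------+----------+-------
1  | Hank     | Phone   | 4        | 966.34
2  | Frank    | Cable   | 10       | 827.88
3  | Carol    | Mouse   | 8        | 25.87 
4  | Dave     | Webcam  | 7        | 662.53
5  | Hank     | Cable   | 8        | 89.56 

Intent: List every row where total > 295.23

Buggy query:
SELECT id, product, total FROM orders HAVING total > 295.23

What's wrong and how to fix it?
Bug: This is a non-aggregate query (no GROUP BY, no aggregates), so in SQLite the HAVING clause is invalid here; a row-level condition belongs in WHERE

Fix: Replace HAVING with WHERE since the condition applies to individual rows

Corrected query:
SELECT id, product, total FROM orders WHERE total > 295.23

Result:
id | product | total 
---+---------+-------
1  | Phone   | 966.34
2  | Cable   | 827.88
4  | Webcam  | 662.53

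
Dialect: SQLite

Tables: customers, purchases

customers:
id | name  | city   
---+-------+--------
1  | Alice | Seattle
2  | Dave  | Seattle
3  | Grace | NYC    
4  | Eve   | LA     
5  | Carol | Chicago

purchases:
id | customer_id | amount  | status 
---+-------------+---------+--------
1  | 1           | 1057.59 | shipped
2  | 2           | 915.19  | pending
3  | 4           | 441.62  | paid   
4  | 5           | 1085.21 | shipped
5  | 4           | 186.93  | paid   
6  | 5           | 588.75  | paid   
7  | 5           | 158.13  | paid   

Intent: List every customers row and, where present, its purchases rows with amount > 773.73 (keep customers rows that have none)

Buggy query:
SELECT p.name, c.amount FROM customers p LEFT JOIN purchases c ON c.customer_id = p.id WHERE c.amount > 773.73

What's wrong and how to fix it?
Bug: A WHERE condition on the right-hand table after LEFT JOIN drops unmatched parents

Fix: Move the right-table condition into the ON clause so unmatched parents are kept

Corrected query:
SELECT p.name, c.amount FROM customers p LEFT JOIN purchases c ON c.customer_id = p.id AND c.amount > 773.73

Result:
name  | amount 
------+--------
Alice | 1057.59
Dave  | 915.19 
Grace | NULL   
Eve   | NULL   
Carol | 1085.21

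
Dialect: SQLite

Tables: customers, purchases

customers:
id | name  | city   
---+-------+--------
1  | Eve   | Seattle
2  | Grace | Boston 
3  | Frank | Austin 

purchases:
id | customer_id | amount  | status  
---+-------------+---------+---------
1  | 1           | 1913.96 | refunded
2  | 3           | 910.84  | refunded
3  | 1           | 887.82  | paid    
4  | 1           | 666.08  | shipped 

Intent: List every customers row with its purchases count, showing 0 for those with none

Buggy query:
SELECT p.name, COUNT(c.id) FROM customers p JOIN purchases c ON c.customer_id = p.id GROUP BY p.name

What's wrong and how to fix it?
Bug: An inner join excludes parents with zero children

Fix: Switch to LEFT JOIN to retain unmatched parent rows

Corrected query:
SELECT p.name, COUNT(c.id) FROM customers p LEFT JOIN purchases c ON c.customer_id = p.id GROUP BY p.name

Result:
name  | COUNT(c.id)
------+------------
Eve   | 3          
Frank | 1          
Grace | 0          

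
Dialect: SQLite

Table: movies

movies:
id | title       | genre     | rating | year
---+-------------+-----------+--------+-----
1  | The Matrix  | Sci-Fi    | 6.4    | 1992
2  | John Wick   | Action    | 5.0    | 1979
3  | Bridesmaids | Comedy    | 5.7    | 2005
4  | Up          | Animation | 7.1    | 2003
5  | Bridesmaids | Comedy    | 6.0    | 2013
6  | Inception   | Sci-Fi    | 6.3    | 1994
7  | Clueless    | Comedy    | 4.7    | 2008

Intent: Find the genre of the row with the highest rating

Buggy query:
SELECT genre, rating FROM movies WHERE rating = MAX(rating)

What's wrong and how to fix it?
Bug: WHERE is evaluated per row; an aggregate over the whole table isn't defined there

Fix: Use a subquery: WHERE rating = (SELECT MAX(rating) FROM movies)

Corrected query:
SELECT genre, rating FROM movies WHERE rating = (SELECT MAX(rating) FROM movies)

Result:
genre     | rating
----------+-------
Animation | 7.1   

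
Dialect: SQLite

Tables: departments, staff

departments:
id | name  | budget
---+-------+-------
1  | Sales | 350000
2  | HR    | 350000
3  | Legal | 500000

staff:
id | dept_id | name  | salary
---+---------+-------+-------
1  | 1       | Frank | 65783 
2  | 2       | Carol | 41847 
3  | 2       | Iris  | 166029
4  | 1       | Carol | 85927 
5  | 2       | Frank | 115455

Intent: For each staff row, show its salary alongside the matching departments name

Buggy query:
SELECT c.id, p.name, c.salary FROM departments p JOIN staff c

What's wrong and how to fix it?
Bug: Missing join condition: each staff row is matched to all departments rows instead of just its own

Fix: Specify the join condition linking the foreign key to the parent id

Corrected query:
SELECT c.id, p.name, c.salary FROM departments p JOIN staff c ON c.dept_id = p.id

Result:
id | name  | salary
---+-------+-------
1  | Sales | 65783 
2  | HR    | 41847 
3  | HR    | 166029
4  | Sales | 85927 
5  | HR    | 115455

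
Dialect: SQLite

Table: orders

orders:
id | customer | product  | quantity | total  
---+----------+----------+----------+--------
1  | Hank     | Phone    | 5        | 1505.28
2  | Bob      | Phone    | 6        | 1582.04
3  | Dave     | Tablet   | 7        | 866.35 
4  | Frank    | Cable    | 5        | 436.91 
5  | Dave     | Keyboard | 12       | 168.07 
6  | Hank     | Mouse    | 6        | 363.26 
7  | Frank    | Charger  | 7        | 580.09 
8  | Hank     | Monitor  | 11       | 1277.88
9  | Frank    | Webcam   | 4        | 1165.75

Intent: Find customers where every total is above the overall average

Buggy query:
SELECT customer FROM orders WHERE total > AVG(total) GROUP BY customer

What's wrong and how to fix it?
Bug: AVG() is an aggregate; it can't sit directly in WHERE

Fix: Use a subquery for AVG and a HAVING MIN(...) filter so the condition holds for every row in the group

Corrected query:
SELECT customer FROM orders GROUP BY customer HAVING MIN(total) > (SELECT AVG(total) FROM orders)

Result:
customer
--------
Bob     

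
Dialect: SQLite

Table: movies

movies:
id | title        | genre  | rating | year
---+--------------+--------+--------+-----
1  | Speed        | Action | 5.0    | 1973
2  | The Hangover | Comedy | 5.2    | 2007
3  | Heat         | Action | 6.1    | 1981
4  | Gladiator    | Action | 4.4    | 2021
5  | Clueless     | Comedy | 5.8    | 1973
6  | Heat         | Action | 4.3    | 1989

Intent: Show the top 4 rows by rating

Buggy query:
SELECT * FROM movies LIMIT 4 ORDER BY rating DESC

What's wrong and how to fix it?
Bug: ORDER BY cannot follow LIMIT; LIMIT is the final clause

Fix: Sort with ORDER BY, then apply LIMIT

Corrected query:
SELECT * FROM movies ORDER BY rating DESC LIMIT 4

Result:
id | title        | genre  | rating | year
---+--------------+--------+--------+-----
3  | Heat         | Action | 6.1    | 1981
5  | Clueless     | Comedy | 5.8    | 1973
2  | The Hangover | Comedy | 5.2    | 2007
1  | Speed        | Action | 5      | 1973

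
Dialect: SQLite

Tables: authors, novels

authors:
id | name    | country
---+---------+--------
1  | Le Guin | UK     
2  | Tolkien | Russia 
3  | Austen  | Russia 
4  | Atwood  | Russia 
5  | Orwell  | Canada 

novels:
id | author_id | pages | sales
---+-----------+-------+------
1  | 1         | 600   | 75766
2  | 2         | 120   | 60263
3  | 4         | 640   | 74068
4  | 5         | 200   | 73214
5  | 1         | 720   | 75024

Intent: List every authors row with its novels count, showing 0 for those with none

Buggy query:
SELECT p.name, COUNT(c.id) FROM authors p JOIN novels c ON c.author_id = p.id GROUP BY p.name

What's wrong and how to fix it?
Bug: INNER JOIN drops authors rows that have no matching novels rows

Fix: Use LEFT JOIN so parents without children still appear (COUNT(c.id) gives 0)

Corrected query:
SELECT p.name, COUNT(c.id) FROM authors p LEFT JOIN novels c ON c.author_id = p.id GROUP BY p.name

Result:
name    | COUNT(c.id)
--------+------------
Atwood  | 1          
Austen  | 0          
Le Guin | 2          
Orwell  | 1          
Tolkien | 1          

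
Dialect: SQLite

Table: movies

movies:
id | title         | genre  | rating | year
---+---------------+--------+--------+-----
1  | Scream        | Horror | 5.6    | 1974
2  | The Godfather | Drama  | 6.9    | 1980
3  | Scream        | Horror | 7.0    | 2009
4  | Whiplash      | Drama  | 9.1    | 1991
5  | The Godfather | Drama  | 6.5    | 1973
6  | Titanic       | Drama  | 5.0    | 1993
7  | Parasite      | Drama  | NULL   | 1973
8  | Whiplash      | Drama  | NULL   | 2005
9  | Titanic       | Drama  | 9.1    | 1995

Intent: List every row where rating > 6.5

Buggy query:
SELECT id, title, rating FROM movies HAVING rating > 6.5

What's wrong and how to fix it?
Bug: This is a non-aggregate query (no GROUP BY, no aggregates), so in SQLite the HAVING clause is invalid here; a row-level condition belongs in WHERE

Fix: Replace HAVING with WHERE since the condition applies to individual rows

Corrected query:
SELECT id, title, rating FROM movies WHERE rating > 6.5

Result:
id | title         | rating
---+---------------+-------
2  | The Godfather | 6.9   
3  | Scream        | 7     
4  | Whiplash      | 9.1   
9  | Titanic       | 9.1   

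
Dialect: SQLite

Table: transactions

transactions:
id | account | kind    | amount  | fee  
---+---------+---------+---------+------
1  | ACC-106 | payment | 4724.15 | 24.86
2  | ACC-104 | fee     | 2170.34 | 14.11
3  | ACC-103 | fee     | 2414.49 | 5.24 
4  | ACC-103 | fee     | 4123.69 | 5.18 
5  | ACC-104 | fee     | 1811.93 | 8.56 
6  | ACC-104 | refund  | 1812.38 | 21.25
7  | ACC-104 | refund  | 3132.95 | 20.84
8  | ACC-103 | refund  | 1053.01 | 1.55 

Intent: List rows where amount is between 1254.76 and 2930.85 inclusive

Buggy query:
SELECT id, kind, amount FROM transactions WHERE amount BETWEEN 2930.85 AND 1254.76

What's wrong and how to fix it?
Bug: BETWEEN expects the lower bound first; with 2930.85 AND 1254.76 the range is empty

Fix: Write BETWEEN 1254.76 AND 2930.85

Corrected query:
SELECT id, kind, amount FROM transactions WHERE amount BETWEEN 1254.76 AND 2930.85

Result:
id | kind   | amount 
---+--------+--------
2  | fee    | 2170.34
3  | fee    | 2414.49
5  | fee    | 1811.93
6  | refund | 1812.38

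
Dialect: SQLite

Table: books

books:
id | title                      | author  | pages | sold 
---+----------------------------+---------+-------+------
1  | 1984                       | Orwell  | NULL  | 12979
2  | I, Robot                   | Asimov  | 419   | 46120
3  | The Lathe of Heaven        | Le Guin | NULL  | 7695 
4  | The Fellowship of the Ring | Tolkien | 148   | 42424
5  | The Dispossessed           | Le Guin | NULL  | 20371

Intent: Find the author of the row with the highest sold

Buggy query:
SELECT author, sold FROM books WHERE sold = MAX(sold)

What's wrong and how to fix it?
Bug: WHERE is evaluated per row; an aggregate over the whole table isn't defined there

Fix: Wrap MAX in a scalar subquery so WHERE compares against a single value

Corrected query:
SELECT author, sold FROM books WHERE sold = (SELECT MAX(sold) FROM books)

Result:
author | sold 
-------+------
Asimov | 46120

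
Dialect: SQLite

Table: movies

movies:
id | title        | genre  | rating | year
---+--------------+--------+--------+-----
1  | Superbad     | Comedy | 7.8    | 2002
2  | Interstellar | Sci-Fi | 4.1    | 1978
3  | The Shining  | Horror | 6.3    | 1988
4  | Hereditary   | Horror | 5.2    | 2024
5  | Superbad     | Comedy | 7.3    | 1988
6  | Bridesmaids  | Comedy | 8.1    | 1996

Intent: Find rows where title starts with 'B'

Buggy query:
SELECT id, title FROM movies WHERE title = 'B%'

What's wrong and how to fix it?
Bug: '=' compares the literal string including the % character; pattern matching needs LIKE

Fix: Use LIKE for wildcard pattern matching

Corrected query:
SELECT id, title FROM movies WHERE title LIKE 'B%'

Result:
id | title      
---+------------
6  | Bridesmaids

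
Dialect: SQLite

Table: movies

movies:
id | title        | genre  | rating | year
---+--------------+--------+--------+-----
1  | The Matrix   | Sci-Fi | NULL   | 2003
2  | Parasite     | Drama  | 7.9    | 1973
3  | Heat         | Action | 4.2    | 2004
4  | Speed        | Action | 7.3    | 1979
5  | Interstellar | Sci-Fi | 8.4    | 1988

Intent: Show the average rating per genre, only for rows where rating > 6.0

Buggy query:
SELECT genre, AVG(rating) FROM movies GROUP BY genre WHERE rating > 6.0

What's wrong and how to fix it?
Bug: WHERE cannot follow GROUP BY

Fix: Move the WHERE clause before GROUP BY

Corrected query:
SELECT genre, AVG(rating) FROM movies WHERE rating > 6.0 GROUP BY genre

Result:
genre  | AVG(rating)
-------+------------
Action | 7.3        
Drama  | 7.9        
Sci-Fi | 8.4        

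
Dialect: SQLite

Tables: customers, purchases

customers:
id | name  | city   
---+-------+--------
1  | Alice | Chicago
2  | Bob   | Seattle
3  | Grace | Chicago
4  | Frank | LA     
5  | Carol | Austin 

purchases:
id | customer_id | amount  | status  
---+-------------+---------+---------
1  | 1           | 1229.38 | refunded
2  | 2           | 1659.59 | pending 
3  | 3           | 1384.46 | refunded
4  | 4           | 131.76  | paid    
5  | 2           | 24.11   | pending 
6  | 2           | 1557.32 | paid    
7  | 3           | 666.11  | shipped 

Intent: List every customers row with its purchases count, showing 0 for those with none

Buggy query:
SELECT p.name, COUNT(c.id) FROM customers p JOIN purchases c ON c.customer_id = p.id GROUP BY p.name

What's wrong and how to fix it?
Bug: INNER JOIN drops customers rows that have no matching purchases rows

Fix: Switch to LEFT JOIN to retain unmatched parent rows

Corrected query:
SELECT p.name, COUNT(c.id) FROM customers p LEFT JOIN purchases c ON c.customer_id = p.id GROUP BY p.name

Result:
name  | COUNT(c.id)
------+------------
Alice | 1          
Bob   | 3          
Carol | 0          
Frank | 1          
Grace | 2          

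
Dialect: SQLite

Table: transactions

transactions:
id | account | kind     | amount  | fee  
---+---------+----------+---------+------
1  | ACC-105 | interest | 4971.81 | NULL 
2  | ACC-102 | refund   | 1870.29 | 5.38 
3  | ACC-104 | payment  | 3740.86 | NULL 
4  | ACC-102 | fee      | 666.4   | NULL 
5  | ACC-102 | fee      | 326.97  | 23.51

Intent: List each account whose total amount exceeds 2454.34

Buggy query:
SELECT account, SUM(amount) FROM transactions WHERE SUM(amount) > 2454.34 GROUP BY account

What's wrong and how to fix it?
Bug: Aggregate functions cannot appear in a WHERE clause

Fix: Move the aggregate condition to a HAVING clause

Corrected query:
SELECT account, SUM(amount) FROM transactions GROUP BY account HAVING SUM(amount) > 2454.34

Result:
account | SUM(amount)
--------+------------
ACC-102 | 2863.66    
ACC-104 | 3740.86    
ACC-105 | 4971.81    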